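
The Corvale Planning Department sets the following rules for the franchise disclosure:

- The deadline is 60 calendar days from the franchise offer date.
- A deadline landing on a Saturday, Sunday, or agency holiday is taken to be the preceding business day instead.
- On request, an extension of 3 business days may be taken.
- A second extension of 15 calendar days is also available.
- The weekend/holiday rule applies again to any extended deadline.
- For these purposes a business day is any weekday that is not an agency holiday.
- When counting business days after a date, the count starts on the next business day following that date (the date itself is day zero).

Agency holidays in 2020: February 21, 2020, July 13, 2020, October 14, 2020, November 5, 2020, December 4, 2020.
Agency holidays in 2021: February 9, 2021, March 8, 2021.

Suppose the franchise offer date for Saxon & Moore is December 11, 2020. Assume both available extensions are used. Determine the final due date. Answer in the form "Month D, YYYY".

60 calendar days after December 11, 2020 is February 9, 2021.
February 9, 2021 is a listed holiday; the preceding business day is February 8, 2021 (Monday).
Applying the 3-business-day extension: 3 business days after February 8, 2021 is February 12, 2021.
February 12, 2021 falls on a Friday, which is a business day, so no adjustment is needed.
Add the 15 calendar-day extension to February 12, 2021: February 27, 2021.
February 27, 2021 is a Saturday; the preceding business day is February 26, 2021 (Friday).
Final deadline: February 26, 2021.

February 26, 2021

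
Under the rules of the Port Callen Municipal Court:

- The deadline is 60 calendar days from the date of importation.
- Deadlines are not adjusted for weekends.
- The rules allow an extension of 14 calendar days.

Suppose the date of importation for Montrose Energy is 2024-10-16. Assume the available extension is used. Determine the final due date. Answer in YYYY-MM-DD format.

From 2024-10-16, 60 calendar days later is 2024-12-15.
2024-12-15 is a Sunday; no weekend or holiday adjustment applies.
The 14-calendar-day extension moves the deadline from 2024-12-15 to 2024-12-29.
No adjustment is made for weekends or holidays, so 2024-12-29 stands.
Final deadline: 2024-12-29.

2024-12-29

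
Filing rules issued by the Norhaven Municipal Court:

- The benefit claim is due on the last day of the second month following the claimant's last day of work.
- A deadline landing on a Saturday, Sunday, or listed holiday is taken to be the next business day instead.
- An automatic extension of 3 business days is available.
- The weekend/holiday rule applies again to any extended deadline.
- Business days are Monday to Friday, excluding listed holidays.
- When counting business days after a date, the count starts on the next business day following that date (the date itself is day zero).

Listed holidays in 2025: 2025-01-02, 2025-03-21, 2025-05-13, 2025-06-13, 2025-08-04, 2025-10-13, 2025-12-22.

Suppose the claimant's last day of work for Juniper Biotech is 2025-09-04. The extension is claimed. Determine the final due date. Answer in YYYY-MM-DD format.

2 months after 2025-09-04 is November 2025; that month ends on 2025-11-30.
Because 2025-11-30 is a Sunday, the deadline becomes 2025-12-01 (Monday).
Applying the 3-business-day extension: 3 business days after 2025-12-01 is 2025-12-04.
2025-12-04 (Thursday) is already a business day.
Final deadline: 2025-12-04.

2025-12-04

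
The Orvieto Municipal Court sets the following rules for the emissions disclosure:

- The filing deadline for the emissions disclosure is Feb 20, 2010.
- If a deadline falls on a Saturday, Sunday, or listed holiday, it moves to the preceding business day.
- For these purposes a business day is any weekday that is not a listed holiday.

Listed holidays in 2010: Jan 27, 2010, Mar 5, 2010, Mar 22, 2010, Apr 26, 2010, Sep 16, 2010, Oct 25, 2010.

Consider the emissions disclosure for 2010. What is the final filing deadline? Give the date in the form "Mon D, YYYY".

Start from the fixed due date, Feb 20, 2010.
Feb 20, 2010 is a Saturday; the preceding business day is Feb 19, 2010 (Friday).
So the filing is due Feb 19, 2010.

Feb 19, 2010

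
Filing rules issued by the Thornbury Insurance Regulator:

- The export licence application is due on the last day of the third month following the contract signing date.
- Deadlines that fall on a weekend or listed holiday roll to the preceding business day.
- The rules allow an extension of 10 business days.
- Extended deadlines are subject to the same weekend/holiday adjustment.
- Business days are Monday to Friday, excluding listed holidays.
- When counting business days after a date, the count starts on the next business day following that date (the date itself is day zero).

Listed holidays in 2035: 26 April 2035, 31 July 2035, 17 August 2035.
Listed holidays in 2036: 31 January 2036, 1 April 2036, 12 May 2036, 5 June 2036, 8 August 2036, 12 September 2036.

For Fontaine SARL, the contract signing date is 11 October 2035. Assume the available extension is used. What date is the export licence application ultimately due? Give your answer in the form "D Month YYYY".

3 months after 11 October 2035 falls in January 2036; the last day of that month is 31 January 2036.
31 January 2036 falls on a listed holiday. Rolling to the preceding business day gives 30 January 2036, a Wednesday.
The 10-business-day extension runs from 30 January 2036 to 14 February 2036.
14 February 2036 falls on a Thursday, which is a business day, so no adjustment is needed.
So the filing is due 14 February 2036.

14 February 2036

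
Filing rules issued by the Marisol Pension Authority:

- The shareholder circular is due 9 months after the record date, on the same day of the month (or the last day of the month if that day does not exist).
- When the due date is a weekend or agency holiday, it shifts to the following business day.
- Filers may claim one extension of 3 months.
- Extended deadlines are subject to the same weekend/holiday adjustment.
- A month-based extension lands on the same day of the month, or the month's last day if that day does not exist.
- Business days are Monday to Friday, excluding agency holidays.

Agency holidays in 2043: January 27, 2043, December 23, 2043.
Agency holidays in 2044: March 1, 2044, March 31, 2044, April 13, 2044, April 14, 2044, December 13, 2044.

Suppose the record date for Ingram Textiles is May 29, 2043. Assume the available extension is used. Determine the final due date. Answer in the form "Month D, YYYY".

9 months from May 29, 2043 is February 29, 2044.
February 29, 2044 is a Monday and not a listed holiday, so it stands.
Applying the 3 months extension: 3 months after February 29, 2044 is May 29, 2044.
Because May 29, 2044 is a Sunday, the deadline becomes May 30, 2044 (Monday).
The final due date is May 30, 2044.

May 30, 2044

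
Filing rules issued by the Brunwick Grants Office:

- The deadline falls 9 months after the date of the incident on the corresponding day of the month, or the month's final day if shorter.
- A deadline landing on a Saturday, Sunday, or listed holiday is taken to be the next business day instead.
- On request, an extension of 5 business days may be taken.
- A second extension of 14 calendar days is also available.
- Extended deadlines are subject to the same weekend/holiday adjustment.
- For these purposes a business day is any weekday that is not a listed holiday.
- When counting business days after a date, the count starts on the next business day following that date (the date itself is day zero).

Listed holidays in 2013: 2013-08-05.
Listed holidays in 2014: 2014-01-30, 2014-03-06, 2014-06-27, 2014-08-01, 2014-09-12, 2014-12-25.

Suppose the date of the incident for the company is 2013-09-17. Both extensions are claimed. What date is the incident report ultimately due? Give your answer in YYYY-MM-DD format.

2014-07-08

9 months after 2013-09-17, on the same day of the month, is 2014-06-17.
2014-06-17 falls on a Tuesday, which is a business day, so no adjustment is needed.
The 5-business-day extension runs from 2014-06-17 to 2014-06-24.
Since 2014-06-24 is a Tuesday and not a holiday, the date is unchanged.
Add the 14 calendar-day extension to 2014-06-24: 2014-07-08.
2014-07-08 is a Tuesday and not a listed holiday, so it stands.
So the filing is due 2014-07-08.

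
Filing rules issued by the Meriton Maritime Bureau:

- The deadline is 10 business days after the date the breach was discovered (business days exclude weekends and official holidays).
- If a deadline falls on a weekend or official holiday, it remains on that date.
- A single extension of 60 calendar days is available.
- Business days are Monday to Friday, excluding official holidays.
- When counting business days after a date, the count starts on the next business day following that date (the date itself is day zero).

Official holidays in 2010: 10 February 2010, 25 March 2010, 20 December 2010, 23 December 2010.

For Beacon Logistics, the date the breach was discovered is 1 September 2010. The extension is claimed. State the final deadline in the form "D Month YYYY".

14 November 2010

Starting the day after 1 September 2010 and counting 10 business days lands on 15 September 2010.
15 September 2010 falls on a Wednesday. The rules make no weekend/holiday allowance, so it remains 15 September 2010.
Applying the 60-calendar-day extension: 15 September 2010 + 60 days = 14 November 2010.
14 November 2010 falls on a Sunday. The rules make no weekend/holiday allowance, so it remains 14 November 2010.
Final deadline: 14 November 2010.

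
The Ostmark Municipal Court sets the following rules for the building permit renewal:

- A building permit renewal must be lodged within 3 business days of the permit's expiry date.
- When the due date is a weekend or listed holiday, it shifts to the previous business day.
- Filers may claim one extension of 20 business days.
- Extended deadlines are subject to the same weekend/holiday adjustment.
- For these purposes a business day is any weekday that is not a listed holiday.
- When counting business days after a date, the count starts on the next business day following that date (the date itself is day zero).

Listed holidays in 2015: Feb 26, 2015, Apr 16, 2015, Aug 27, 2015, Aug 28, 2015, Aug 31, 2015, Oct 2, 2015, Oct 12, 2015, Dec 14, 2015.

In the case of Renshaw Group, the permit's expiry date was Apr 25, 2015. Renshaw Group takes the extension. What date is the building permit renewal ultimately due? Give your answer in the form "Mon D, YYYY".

Starting the day after Apr 25, 2015 and counting 3 business days lands on Apr 29, 2015.
Since Apr 29, 2015 is a Wednesday and not a holiday, the date is unchanged.
The 20-business-day extension runs from Apr 29, 2015 to May 27, 2015.
May 27, 2015 falls on a Wednesday, which is a business day, so no adjustment is needed.
The final due date is May 27, 2015.

May 27, 2015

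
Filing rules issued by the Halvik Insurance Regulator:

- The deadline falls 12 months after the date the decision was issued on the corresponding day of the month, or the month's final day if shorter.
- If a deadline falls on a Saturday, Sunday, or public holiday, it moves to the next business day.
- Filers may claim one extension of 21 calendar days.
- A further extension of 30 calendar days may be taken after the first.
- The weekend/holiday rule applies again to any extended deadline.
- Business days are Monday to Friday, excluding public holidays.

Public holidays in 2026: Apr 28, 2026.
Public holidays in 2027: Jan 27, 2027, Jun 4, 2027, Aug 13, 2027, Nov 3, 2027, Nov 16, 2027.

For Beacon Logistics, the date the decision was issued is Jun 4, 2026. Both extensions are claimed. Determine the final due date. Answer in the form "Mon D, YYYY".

Jul 28, 2027

12 months from Jun 4, 2026 is Jun 4, 2027.
Jun 4, 2027 is a listed holiday, so it moves to the next business day, Jun 7, 2027 (Monday).
With the 21-day extension, Jun 7, 2027 becomes Jun 28, 2027.
Jun 28, 2027 (Monday) is already a business day.
Add the 30 calendar-day extension to Jun 28, 2027: Jul 28, 2027.
Jul 28, 2027 is a Wednesday and not a listed holiday, so it stands.
Final deadline: Jul 28, 2027.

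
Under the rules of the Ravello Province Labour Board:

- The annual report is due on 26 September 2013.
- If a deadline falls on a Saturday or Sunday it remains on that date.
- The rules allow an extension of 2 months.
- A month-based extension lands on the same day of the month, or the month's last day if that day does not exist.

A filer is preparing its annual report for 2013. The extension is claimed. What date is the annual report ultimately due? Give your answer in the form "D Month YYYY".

26 November 2013

The stated deadline is 26 September 2013.
26 September 2013 falls on a Thursday. The rules make no weekend/holiday allowance, so it remains 26 September 2013.
The 2 months extension carries 26 September 2013 to 26 November 2013.
26 November 2013 falls on a Tuesday. The rules make no weekend/holiday allowance, so it remains 26 November 2013.
The final due date is 26 November 2013.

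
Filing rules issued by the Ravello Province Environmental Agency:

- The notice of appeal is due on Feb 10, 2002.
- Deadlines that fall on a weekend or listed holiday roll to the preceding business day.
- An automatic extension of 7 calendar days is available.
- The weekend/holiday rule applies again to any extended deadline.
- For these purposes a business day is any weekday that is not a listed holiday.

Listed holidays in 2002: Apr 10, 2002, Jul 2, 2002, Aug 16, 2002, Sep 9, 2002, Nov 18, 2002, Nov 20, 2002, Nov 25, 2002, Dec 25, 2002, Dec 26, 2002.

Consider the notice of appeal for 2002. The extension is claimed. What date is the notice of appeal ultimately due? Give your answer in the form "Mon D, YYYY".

The statutory due date is Feb 10, 2002.
Feb 10, 2002 falls on a Sunday. Rolling to the preceding business day gives Feb 8, 2002, a Friday.
The 7-calendar-day extension moves the deadline from Feb 8, 2002 to Feb 15, 2002.
Feb 15, 2002 is a Friday and not a listed holiday, so it stands.
So the filing is due Feb 15, 2002.

Feb 15, 2002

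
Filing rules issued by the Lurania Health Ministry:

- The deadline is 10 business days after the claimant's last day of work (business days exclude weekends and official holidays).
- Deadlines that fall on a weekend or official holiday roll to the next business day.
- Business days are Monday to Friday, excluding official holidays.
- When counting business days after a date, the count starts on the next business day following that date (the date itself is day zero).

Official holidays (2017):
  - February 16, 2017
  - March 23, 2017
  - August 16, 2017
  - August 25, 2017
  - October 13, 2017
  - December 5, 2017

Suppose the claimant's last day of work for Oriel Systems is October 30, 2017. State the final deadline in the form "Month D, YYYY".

Counting 10 business days after October 30, 2017 (skipping weekends and listed holidays) reaches November 13, 2017.
November 13, 2017 falls on a Monday, which is a business day, so no adjustment is needed.
The final due date is November 13, 2017.

November 13, 2017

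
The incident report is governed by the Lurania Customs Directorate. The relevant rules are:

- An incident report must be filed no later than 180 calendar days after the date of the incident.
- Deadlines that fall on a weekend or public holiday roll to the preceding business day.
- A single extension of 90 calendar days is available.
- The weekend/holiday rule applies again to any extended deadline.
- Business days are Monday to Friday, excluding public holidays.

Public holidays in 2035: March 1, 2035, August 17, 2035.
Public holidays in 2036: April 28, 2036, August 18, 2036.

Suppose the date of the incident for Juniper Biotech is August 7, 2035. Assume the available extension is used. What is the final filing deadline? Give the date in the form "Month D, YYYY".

May 1, 2036

Trigger date August 7, 2035 + 180 calendar days = February 3, 2036.
Because February 3, 2036 is a Sunday, the deadline becomes February 1, 2036 (Friday).
Add the 90 calendar-day extension to February 1, 2036: May 1, 2036.
May 1, 2036 is a Thursday and not a listed holiday, so it stands.
Final deadline: May 1, 2036.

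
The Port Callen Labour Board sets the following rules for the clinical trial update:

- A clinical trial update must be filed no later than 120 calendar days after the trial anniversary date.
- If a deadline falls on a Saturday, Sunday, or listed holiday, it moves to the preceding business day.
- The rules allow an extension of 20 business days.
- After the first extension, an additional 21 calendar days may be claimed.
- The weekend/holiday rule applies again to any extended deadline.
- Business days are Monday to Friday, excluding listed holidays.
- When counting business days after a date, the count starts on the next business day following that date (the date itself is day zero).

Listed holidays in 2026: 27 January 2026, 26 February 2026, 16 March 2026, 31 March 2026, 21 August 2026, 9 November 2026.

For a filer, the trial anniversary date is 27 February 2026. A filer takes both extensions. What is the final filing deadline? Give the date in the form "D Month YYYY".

120 calendar days after 27 February 2026 is 27 June 2026.
27 June 2026 is a Saturday, so it moves to the preceding business day, 26 June 2026 (Friday).
The 20-business-day extension runs from 26 June 2026 to 24 July 2026.
Since 24 July 2026 is a Friday and not a holiday, the date is unchanged.
The 21-calendar-day extension moves the deadline from 24 July 2026 to 14 August 2026.
14 August 2026 is a Friday and not a listed holiday, so it stands.
The final due date is 14 August 2026.

14 August 2026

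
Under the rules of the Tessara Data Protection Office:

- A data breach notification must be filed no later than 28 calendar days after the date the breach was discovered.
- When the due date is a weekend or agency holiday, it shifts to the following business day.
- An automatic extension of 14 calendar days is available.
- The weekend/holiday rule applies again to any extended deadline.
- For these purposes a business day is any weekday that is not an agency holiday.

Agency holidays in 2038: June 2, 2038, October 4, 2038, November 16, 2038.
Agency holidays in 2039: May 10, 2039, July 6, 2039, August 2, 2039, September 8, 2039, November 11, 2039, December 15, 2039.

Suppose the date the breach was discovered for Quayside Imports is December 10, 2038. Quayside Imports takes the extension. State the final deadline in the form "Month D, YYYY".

January 21, 2039

From December 10, 2038, 28 calendar days later is January 7, 2039.
January 7, 2039 (Friday) is already a business day.
Add the 14 calendar-day extension to January 7, 2039: January 21, 2039.
January 21, 2039 (Friday) is already a business day.
So the filing is due January 21, 2039.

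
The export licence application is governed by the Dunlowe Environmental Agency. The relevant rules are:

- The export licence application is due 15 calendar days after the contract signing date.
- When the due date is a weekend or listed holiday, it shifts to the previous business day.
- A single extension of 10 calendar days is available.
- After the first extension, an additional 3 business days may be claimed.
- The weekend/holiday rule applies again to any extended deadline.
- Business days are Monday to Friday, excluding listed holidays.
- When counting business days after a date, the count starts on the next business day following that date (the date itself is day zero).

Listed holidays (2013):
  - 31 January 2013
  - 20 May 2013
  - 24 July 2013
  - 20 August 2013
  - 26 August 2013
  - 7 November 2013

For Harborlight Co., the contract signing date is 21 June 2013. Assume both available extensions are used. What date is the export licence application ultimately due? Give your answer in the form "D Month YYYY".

18 July 2013

15 calendar days after 21 June 2013 is 6 July 2013.
6 July 2013 falls on a Saturday. Rolling to the preceding business day gives 5 July 2013, a Friday.
The 10-calendar-day extension moves the deadline from 5 July 2013 to 15 July 2013.
15 July 2013 (Monday) is already a business day.
Applying the 3-business-day extension: 3 business days after 15 July 2013 is 18 July 2013.
18 July 2013 (Thursday) is already a business day.
The final due date is 18 July 2013.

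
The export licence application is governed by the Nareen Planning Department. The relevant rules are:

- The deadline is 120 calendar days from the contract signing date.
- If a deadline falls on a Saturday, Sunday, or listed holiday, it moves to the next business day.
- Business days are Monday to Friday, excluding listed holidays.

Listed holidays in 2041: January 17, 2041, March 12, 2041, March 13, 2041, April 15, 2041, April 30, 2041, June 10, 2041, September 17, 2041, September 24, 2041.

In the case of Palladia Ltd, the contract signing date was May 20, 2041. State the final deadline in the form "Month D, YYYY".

Trigger date May 20, 2041 + 120 calendar days = September 17, 2041.
Because September 17, 2041 is a listed holiday, the deadline becomes September 18, 2041 (Wednesday).
Final deadline: September 18, 2041.

September 18, 2041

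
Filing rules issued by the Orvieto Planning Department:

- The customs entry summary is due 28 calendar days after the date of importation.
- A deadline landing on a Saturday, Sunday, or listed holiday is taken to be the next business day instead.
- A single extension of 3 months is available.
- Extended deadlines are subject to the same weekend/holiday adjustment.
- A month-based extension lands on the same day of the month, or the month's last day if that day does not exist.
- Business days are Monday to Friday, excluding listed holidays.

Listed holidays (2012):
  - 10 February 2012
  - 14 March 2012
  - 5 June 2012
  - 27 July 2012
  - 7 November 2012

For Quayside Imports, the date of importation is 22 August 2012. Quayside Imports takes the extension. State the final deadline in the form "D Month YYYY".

28 calendar days after 22 August 2012 is 19 September 2012.
Since 19 September 2012 is a Wednesday and not a holiday, the date is unchanged.
The 3 months extension carries 19 September 2012 to 19 December 2012.
19 December 2012 falls on a Wednesday, which is a business day, so no adjustment is needed.
Deadline: 19 December 2012.

19 December 2012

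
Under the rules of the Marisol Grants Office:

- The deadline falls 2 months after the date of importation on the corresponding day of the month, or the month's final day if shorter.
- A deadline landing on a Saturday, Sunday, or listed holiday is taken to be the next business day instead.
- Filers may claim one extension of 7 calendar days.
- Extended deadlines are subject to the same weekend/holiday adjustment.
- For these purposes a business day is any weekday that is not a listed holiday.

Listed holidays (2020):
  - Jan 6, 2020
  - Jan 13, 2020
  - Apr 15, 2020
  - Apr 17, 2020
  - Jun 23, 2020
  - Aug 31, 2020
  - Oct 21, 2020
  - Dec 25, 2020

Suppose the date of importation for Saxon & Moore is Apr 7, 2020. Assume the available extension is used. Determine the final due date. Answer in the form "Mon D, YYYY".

Jun 15, 2020

2 months after Apr 7, 2020, on the same day of the month, is Jun 7, 2020.
Jun 7, 2020 falls on a Sunday. Rolling to the next business day gives Jun 8, 2020, a Monday.
Applying the 7-calendar-day extension: Jun 8, 2020 + 7 days = Jun 15, 2020.
Jun 15, 2020 falls on a Monday, which is a business day, so no adjustment is needed.
Deadline: Jun 15, 2020.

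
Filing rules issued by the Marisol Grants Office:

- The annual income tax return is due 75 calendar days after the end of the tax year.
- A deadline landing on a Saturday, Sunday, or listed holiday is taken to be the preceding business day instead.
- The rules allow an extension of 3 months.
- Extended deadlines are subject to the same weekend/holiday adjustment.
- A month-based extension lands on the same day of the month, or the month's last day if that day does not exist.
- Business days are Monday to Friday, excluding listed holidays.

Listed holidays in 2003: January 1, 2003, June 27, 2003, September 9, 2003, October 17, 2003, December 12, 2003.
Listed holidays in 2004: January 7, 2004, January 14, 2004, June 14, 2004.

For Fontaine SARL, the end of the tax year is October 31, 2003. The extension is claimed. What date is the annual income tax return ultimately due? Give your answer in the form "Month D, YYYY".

75 calendar days after October 31, 2003 is January 14, 2004.
January 14, 2004 falls on a listed holiday. Rolling to the preceding business day gives January 13, 2004, a Tuesday.
Add 3 months to January 13, 2004: April 13, 2004.
Since April 13, 2004 is a Tuesday and not a holiday, the date is unchanged.
The final due date is April 13, 2004.

April 13, 2004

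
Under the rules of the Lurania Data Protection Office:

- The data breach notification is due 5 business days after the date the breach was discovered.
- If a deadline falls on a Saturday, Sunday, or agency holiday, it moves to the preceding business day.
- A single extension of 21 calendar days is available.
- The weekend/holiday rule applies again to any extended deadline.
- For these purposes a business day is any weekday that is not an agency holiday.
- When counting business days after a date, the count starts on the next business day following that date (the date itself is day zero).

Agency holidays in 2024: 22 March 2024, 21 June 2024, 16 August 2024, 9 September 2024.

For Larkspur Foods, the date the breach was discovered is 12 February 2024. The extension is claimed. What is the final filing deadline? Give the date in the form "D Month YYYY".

Counting 5 business days after 12 February 2024 (skipping weekends and listed holidays) reaches 19 February 2024.
19 February 2024 (Monday) is already a business day.
Applying the 21-calendar-day extension: 19 February 2024 + 21 days = 11 March 2024.
Since 11 March 2024 is a Monday and not a holiday, the date is unchanged.
Final deadline: 11 March 2024.

11 March 2024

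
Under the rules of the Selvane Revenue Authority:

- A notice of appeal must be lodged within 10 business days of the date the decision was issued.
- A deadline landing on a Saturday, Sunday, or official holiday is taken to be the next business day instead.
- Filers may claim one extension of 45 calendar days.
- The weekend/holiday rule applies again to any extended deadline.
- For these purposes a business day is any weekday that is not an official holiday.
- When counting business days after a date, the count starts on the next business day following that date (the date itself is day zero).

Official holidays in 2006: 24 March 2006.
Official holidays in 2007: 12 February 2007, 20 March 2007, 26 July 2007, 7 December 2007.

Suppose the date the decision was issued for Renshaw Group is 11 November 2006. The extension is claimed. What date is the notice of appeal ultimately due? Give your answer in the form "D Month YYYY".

8 January 2007

10 business days after 11 November 2006, excluding weekends and holidays, is 24 November 2006.
24 November 2006 falls on a Friday, which is a business day, so no adjustment is needed.
The 45-calendar-day extension moves the deadline from 24 November 2006 to 8 January 2007.
Since 8 January 2007 is a Monday and not a holiday, the date is unchanged.
So the filing is due 8 January 2007.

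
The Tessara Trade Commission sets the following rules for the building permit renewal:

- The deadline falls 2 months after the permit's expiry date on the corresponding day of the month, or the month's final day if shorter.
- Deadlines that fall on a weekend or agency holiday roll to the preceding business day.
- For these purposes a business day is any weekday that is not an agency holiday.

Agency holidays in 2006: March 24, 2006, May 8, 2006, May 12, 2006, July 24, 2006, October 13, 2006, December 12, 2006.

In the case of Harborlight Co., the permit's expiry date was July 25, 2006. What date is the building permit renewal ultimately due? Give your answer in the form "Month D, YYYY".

September 25, 2006

Moving 2 months forward from July 25, 2006 on the corresponding day gives September 25, 2006.
Since September 25, 2006 is a Monday and not a holiday, the date is unchanged.
So the filing is due September 25, 2006.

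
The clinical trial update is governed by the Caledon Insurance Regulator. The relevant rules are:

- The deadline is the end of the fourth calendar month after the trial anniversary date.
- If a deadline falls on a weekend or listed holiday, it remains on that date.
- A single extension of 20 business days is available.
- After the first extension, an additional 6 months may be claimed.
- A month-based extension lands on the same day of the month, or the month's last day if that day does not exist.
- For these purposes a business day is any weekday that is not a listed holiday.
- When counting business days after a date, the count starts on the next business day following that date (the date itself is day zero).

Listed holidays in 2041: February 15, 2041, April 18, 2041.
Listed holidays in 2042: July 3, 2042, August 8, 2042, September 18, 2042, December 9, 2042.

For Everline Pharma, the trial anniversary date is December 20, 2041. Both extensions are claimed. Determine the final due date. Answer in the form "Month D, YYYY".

November 28, 2042

The fourth month after December 20, 2041 is April 2042, whose last day is April 30, 2042.
April 30, 2042 falls on a Wednesday. The rules make no weekend/holiday allowance, so it remains April 30, 2042.
Counting 20 further business days from April 30, 2042 reaches May 28, 2042.
May 28, 2042 is a Wednesday; no weekend or holiday adjustment applies.
Add 6 months to May 28, 2042: November 28, 2042.
November 28, 2042 is a Friday; no weekend or holiday adjustment applies.
Deadline: November 28, 2042.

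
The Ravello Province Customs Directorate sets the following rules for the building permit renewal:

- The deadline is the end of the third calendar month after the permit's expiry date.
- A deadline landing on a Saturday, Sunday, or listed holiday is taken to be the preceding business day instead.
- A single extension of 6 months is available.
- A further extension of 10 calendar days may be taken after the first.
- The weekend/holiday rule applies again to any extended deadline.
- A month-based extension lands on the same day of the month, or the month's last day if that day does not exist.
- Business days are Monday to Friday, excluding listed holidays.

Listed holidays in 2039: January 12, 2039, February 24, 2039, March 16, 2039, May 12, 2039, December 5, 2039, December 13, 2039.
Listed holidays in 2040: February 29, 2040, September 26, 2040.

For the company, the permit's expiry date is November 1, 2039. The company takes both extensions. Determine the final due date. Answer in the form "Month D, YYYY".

The third month after November 1, 2039 is February 2040, whose last day is February 29, 2040.
February 29, 2040 is a listed holiday; the preceding business day is February 28, 2040 (Tuesday).
The 6 months extension carries February 28, 2040 to August 28, 2040.
Since August 28, 2040 is a Tuesday and not a holiday, the date is unchanged.
Add the 10 calendar-day extension to August 28, 2040: September 7, 2040.
Since September 7, 2040 is a Friday and not a holiday, the date is unchanged.
Deadline: September 7, 2040.

September 7, 2040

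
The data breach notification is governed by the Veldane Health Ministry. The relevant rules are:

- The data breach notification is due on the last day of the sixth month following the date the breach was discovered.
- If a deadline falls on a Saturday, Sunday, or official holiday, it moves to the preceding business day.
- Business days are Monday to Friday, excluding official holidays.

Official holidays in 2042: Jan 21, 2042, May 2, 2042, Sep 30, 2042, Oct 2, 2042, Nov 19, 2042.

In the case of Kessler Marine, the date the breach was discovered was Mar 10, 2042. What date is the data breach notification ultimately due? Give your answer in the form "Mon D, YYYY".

Sep 29, 2042

The sixth month after Mar 10, 2042 is September 2042, whose last day is Sep 30, 2042.
Because Sep 30, 2042 is a listed holiday, the deadline becomes Sep 29, 2042 (Monday).
Final deadline: Sep 29, 2042.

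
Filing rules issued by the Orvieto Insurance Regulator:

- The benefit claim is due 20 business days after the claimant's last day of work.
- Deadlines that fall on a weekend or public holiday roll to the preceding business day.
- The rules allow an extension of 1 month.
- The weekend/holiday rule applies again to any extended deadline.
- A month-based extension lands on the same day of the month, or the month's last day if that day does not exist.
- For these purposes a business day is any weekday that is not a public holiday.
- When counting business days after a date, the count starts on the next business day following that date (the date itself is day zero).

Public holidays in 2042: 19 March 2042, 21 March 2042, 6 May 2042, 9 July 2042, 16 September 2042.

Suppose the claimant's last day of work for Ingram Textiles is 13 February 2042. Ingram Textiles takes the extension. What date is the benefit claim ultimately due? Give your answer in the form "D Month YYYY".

Starting the day after 13 February 2042 and counting 20 business days lands on 13 March 2042.
13 March 2042 (Thursday) is already a business day.
The 1 month extension carries 13 March 2042 to 13 April 2042.
13 April 2042 is a Sunday; the preceding business day is 11 April 2042 (Friday).
So the filing is due 11 April 2042.

11 April 2042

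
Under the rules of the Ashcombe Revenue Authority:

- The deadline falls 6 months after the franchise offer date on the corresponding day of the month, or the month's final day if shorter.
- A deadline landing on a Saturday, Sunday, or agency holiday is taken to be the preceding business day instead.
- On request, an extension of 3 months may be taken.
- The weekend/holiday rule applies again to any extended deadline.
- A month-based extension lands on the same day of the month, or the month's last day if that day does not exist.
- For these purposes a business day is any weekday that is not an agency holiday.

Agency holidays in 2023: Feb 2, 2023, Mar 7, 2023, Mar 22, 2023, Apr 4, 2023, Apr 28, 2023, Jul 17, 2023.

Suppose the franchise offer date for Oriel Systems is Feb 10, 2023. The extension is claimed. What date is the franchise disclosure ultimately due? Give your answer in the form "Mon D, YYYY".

Nov 10, 2023

6 months after Feb 10, 2023, on the same day of the month, is Aug 10, 2023.
Aug 10, 2023 is a Thursday and not a listed holiday, so it stands.
Applying the 3 months extension: 3 months after Aug 10, 2023 is Nov 10, 2023.
Since Nov 10, 2023 is a Friday and not a holiday, the date is unchanged.
Deadline: Nov 10, 2023.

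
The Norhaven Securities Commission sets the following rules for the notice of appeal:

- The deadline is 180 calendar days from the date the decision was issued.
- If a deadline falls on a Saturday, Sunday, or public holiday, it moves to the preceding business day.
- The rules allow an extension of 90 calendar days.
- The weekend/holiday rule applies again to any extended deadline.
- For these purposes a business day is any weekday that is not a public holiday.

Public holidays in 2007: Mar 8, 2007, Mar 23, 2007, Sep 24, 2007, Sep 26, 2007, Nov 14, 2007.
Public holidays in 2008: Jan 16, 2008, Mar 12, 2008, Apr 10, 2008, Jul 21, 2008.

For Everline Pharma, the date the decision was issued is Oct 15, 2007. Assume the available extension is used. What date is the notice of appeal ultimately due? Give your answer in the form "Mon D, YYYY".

Jul 10, 2008

From Oct 15, 2007, 180 calendar days later is Apr 12, 2008.
Apr 12, 2008 falls on a Saturday. Rolling to the preceding business day gives Apr 11, 2008, a Friday.
Add the 90 calendar-day extension to Apr 11, 2008: Jul 10, 2008.
Since Jul 10, 2008 is a Thursday and not a holiday, the date is unchanged.
The final due date is Jul 10, 2008.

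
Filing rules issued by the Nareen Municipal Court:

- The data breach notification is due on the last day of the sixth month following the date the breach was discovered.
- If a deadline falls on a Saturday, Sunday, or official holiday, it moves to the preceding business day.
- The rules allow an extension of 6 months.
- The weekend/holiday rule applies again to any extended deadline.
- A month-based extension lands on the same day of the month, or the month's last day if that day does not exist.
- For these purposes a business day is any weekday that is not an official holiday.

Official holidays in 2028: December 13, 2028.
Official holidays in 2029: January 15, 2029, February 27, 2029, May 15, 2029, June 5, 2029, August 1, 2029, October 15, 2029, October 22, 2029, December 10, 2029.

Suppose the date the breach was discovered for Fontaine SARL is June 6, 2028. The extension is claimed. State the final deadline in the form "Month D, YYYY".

The sixth month after June 6, 2028 is December 2028, whose last day is December 31, 2028.
Because December 31, 2028 is a Sunday, the deadline becomes December 29, 2028 (Friday).
Add 6 months to December 29, 2028: June 29, 2029.
Since June 29, 2029 is a Friday and not a holiday, the date is unchanged.
Final deadline: June 29, 2029.

June 29, 2029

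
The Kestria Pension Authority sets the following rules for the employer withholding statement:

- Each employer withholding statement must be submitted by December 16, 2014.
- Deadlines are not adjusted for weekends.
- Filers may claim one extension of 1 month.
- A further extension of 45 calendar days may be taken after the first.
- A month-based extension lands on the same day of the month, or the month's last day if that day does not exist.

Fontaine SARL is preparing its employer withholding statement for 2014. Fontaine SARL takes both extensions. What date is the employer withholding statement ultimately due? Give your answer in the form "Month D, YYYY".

The statutory due date is December 16, 2014.
No adjustment is made for weekends or holidays, so December 16, 2014 stands.
Applying the 1 month extension: 1 month after December 16, 2014 is January 16, 2015.
January 16, 2015 is a Friday; no weekend or holiday adjustment applies.
The 45-calendar-day extension moves the deadline from January 16, 2015 to March 2, 2015.
No adjustment is made for weekends or holidays, so March 2, 2015 stands.
Deadline: March 2, 2015.

March 2, 2015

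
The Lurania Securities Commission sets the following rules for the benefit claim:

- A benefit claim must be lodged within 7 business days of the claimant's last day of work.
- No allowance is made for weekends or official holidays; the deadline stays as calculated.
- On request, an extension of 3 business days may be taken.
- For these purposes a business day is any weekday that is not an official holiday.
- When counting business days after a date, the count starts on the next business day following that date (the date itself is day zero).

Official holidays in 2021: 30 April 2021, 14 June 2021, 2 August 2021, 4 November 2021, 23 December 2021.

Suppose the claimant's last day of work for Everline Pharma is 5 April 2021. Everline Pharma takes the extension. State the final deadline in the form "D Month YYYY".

Starting the day after 5 April 2021 and counting 7 business days lands on 14 April 2021.
14 April 2021 is a Wednesday; no weekend or holiday adjustment applies.
Counting 3 further business days from 14 April 2021 reaches 19 April 2021.
No adjustment is made for weekends or holidays, so 19 April 2021 stands.
The final due date is 19 April 2021.

19 April 2021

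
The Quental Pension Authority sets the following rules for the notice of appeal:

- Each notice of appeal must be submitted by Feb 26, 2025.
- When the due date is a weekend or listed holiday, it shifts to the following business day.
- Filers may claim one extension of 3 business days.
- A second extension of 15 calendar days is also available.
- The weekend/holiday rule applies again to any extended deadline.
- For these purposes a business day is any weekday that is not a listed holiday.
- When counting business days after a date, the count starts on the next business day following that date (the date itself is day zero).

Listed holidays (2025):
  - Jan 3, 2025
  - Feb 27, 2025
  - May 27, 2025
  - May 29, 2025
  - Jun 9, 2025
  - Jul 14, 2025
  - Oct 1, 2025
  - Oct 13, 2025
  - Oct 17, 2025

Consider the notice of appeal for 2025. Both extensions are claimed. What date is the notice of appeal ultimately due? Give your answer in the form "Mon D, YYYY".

The stated deadline is Feb 26, 2025.
Feb 26, 2025 falls on a Wednesday, which is a business day, so no adjustment is needed.
The 3-business-day extension runs from Feb 26, 2025 to Mar 4, 2025.
Mar 4, 2025 (Tuesday) is already a business day.
Applying the 15-calendar-day extension: Mar 4, 2025 + 15 days = Mar 19, 2025.
Mar 19, 2025 falls on a Wednesday, which is a business day, so no adjustment is needed.
Deadline: Mar 19, 2025.

Mar 19, 2025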